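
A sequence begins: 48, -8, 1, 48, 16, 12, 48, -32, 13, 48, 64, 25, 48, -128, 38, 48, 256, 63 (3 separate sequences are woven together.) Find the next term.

48

Split by position mod 3 into 3 tracks.
Stream A = 48, 48, 48, 48, 48, 48: always 48.
Stream B = -8, 16, -32, 64, -128, 256: a geometric progression (common ratio -2).
Stream C = 1, 12, 13, 25, 38, 63: Fibonacci-style (each term is the sum of the two before it).
Position 19 → stream A, term 7 = 48.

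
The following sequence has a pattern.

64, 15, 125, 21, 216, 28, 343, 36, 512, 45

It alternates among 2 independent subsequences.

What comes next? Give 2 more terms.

729, 55

Split by position mod 2 into 2 tracks.
Track A: 64, 125, 216, 343, 512. Perfect cubes starting at 4³.
Track B: 15, 21, 28, 36, 45. Triangular numbers starting at T_5.
Position 11 → track A, term 6 = 729.
Term 12 comes from track B (its 6th entry): 55.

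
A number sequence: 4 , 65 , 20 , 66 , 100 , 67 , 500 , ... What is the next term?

Positions 1, 3, 5, … form one subsequence and positions 2, 4, 6, … form another.
Track A is 4, 20, 100, 500, which is multiplying by 5 each time.
Track B is 65, 66, 67, which is adding 1 each time.
Position 8 falls in track B as its term 4, giving 68.

68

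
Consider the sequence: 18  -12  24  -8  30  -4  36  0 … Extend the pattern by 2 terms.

The terms cycle through 2 interleaved subsequences.
Track A = 18, 24, 30, 36: linear: a_n = 12 + 6·n.
Track B = -12, -8, -4, 0: adding 4 each time.
Position 9 → track A, term 5 = 42.
Term 10 comes from track B (its 5th entry): 4.

42, 4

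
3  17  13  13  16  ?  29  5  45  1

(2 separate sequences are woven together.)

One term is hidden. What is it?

Split by position mod 2 into 2 tracks.
Track A = 3, 13, 16, 29, 45: a Fibonacci-like recurrence a_n = a_{n-1} + a_{n-2}.
Track B = 17, 13, ?, 5, 1: arithmetic with common difference −4.
Filling track B at index 3 by its rule yields 9.

9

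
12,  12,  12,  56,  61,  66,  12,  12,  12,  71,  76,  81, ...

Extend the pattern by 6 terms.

The slot pattern repeats as AAABBB (period 6), so there are 2 interleaved tracks.
Subsequence A: 12, 12, 12, 12, 12, 12. The constant sequence 12.
Subsequence B: 56, 61, 66, 71, 76, 81. Adding 5 each time.
The 13th slot belongs to subsequence A; its 7th term is 12.
Position 14 falls in subsequence A as its term 8, giving 12.
Term 15 comes from subsequence A (its 9th entry): 12.
Term 16 comes from subsequence B (its 7th entry): 86.
The 17th slot belongs to subsequence B; its 8th term is 91.
Position 18 → subsequence B, term 9 = 96.

12, 12, 12, 86, 91, 96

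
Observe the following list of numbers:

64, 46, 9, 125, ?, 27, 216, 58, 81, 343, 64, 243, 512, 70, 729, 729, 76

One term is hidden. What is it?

Split by position mod 3 into 3 tracks.
Stream A: 64, 125, 216, 343, 512, 729. Consecutive cubes n³ from n = 4.
Stream B: 46, ?, 58, 64, 70, 76. Arithmetic, step +6.
Stream C: 9, 27, 81, 243, 729. Powers of 3.
Filling stream B at index 2 by its rule yields 52.

52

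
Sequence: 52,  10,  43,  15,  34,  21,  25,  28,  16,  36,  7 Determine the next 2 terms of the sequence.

45, -2

Taking every 2nd term gives 2 separate tracks.
Track A is 52, 43, 34, 25, 16, 7, which is arithmetic with common difference −9.
Track B is 10, 15, 21, 28, 36, which is triangular numbers n(n+1)/2 for n = 4, 5, ….
Position 12 falls in track B as its term 6, giving 45.
The 13th slot belongs to track A; its 7th term is -2.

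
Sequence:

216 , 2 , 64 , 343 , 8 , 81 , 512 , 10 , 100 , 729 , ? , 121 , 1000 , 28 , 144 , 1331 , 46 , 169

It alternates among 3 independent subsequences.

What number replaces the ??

Read the sequence 3 terms at a time; column i is its own pattern.
Track A = 216, 343, 512, 729, 1000, 1331: perfect cubes starting at 6³.
Track B = 2, 8, 10, ?, 28, 46: a Fibonacci-like recurrence a_n = a_{n-1} + a_{n-2}.
Track C = 64, 81, 100, 121, 144, 169: the squares 8², 9², 10², ….
Filling track B at index 4 by its rule yields 18.

18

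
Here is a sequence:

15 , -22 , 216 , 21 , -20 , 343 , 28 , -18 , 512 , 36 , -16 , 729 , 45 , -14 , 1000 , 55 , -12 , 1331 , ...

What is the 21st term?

Split by position mod 3: positions 1, 4, 7, … form one track, and each other residue class forms its own.
Subsequence A is 15, 21, 28, 36, 45, 55, which is triangular numbers n(n+1)/2 for n = 5, 6, ….
Subsequence B is -22, -20, -18, -16, -14, -12, which is arithmetic, step +2.
Subsequence C is 216, 343, 512, 729, 1000, 1331, which is consecutive cubes n³ from n = 6.
Position 21 falls in subsequence C as its term 7, giving 1728.

1728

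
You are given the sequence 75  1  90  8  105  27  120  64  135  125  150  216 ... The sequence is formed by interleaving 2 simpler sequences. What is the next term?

Positions 1, 3, 5, … form one subsequence and positions 2, 4, 6, … form another.
Stream A: 75, 90, 105, 120, 135, 150 — arithmetic, step +15.
Stream B: 1, 8, 27, 64, 125, 216 — perfect cubes starting at 1³.
Term 13 comes from stream A (its 7th entry): 165.

165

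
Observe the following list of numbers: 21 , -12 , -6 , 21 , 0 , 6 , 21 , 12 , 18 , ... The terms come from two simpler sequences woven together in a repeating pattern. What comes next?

21

The slot pattern repeats as ABB (period 3), so there are 2 interleaved tracks.
Track A: 21, 21, 21. The constant sequence 21.
Track B: -12, -6, 0, 6, 12, 18. Arithmetic, step +6.
Position 10 falls in track A as its term 4, giving 21.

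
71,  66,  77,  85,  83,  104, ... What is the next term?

89

The terms cycle through 2 interleaved subsequences.
Track A: 71, 77, 83. Arithmetic, step +6.
Track B: 66, 85, 104. Adding 19 each time.
Term 7 comes from track A (its 4th entry): 89.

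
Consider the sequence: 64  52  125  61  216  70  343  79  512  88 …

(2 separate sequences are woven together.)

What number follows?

729

Taking every 2nd term gives 2 separate tracks.
Stream A: 64, 125, 216, 343, 512 (perfect cubes starting at 4³).
Stream B: 52, 61, 70, 79, 88 (arithmetic with common difference +9).
Position 11 → stream A, term 6 = 729.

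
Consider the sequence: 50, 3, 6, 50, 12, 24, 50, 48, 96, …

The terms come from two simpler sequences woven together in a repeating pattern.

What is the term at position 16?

50

Positions follow the repeating pattern ABB; grouping by letter gives 2 tracks.
Subsequence A: 50, 50, 50 — constant 50.
Subsequence B: 3, 6, 12, 24, 48, 96 — multiplying by 2 each time.
Position 16 falls in subsequence A as its term 6, giving 50.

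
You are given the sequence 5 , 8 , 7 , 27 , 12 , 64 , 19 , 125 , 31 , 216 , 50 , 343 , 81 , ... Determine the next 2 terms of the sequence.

Taking every 2nd term gives 2 separate tracks.
Stream A = 5, 7, 12, 19, 31, 50, 81: each term equals the sum of the previous two.
Stream B = 8, 27, 64, 125, 216, 343: consecutive cubes n³ from n = 2.
Term 14 comes from stream B (its 7th entry): 512.
The 15th slot belongs to stream A; its 8th term is 131.

512, 131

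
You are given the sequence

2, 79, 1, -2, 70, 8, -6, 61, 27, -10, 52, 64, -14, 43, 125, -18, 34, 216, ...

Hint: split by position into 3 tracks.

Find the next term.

Taking every 3rd term gives 3 separate tracks.
Stream A: 2, -2, -6, -10, -14, -18 — arithmetic with common difference −4.
Stream B: 79, 70, 61, 52, 43, 34 — linear: a_n = 88 − 9·n.
Stream C: 1, 8, 27, 64, 125, 216 — the cubes 1³, 2³, 3³, ….
Term 19 comes from stream A (its 7th entry): -22.

-22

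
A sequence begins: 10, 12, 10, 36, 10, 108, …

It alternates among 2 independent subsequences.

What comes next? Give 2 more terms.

The terms cycle through 2 interleaved subsequences.
Stream A = 10, 10, 10: the constant sequence 10.
Stream B = 12, 36, 108: multiplying by 3 each time.
Position 7 falls in stream A as its term 4, giving 10.
Position 8 falls in stream B as its term 4, giving 324.

10, 324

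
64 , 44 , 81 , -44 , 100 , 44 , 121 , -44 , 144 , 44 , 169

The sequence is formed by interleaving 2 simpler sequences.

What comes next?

Positions 1, 3, 5, … form one subsequence and positions 2, 4, 6, … form another.
Subsequence A: 64, 81, 100, 121, 144, 169 — the squares 8², 9², 10², ….
Subsequence B: 44, -44, 44, -44, 44 — alternating ±44.
Position 12 falls in subsequence B as its term 6, giving -44.

-44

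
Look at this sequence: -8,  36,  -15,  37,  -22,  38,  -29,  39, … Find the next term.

-36

Odd-indexed and even-indexed terms follow separate rules.
Stream A = -8, -15, -22, -29: arithmetic with common difference −7.
Stream B = 36, 37, 38, 39: arithmetic with common difference +1.
Position 9 falls in stream A as its term 5, giving -36.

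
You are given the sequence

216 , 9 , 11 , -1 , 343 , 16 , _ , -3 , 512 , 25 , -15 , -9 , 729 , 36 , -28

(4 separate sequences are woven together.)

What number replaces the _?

Read the sequence 4 terms at a time; column i is its own pattern.
Stream A: 216, 343, 512, 729 (the cubes 6³, 7³, 8³, …).
Stream B: 9, 16, 25, 36 (the squares 3², 4², 5², …).
Stream C: 11, ?, -15, -28 (subtracting 13 each time).
Stream D: -1, -3, -9 (geometric with ratio 3).
So the missing entry in stream C is -2.

-2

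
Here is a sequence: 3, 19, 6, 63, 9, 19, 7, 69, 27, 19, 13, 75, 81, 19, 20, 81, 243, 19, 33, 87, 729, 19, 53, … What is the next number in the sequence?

Taking every 4th term gives 4 separate tracks.
Track A: 3, 9, 27, 81, 243, 729 — powers of 3.
Track B: 19, 19, 19, 19, 19, 19 — constant 19.
Track C: 6, 7, 13, 20, 33, 53 — a Fibonacci-like recurrence a_n = a_{n-1} + a_{n-2}.
Track D: 63, 69, 75, 81, 87 — linear: a_n = 57 + 6·n.
Position 24 → track D, term 6 = 93.

93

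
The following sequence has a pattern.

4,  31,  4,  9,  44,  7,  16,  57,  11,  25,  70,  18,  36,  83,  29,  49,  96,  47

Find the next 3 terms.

64, 109, 76

Split by position mod 3: positions 1, 4, 7, … form one track, and each other residue class forms its own.
Track A: 4, 9, 16, 25, 36, 49 — the squares 2², 3², 4², ….
Track B: 31, 44, 57, 70, 83, 96 — arithmetic, step +13.
Track C: 4, 7, 11, 18, 29, 47 — Fibonacci-style (each term is the sum of the two before it).
The 19th slot belongs to track A; its 7th term is 64.
Term 20 comes from track B (its 7th entry): 109.
Position 21 → track C, term 7 = 76.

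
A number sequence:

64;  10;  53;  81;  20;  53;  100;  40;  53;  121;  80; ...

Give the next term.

53

Split by position mod 3: positions 1, 4, 7, … form one track, and each other residue class forms its own.
Track A: 64, 81, 100, 121 (consecutive squares n² from n = 8).
Track B: 10, 20, 40, 80 (geometric with ratio 2).
Track C: 53, 53, 53 (always 53).
Position 12 falls in track C as its term 4, giving 53.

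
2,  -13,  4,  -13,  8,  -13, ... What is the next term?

16

Split by position mod 2 into 2 tracks.
Track A: 2, 4, 8 (geometric with ratio 2).
Track B: -13, -13, -13 (always -13).
Term 7 comes from track A (its 4th entry): 16.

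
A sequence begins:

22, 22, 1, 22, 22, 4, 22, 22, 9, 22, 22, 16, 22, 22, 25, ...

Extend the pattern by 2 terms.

22, 22

The slot pattern repeats as AAB (period 3), so there are 2 interleaved tracks.
Stream A = 22, 22, 22, 22, 22, 22, 22, 22, 22, 22: constant 22.
Stream B = 1, 4, 9, 16, 25: the squares 1², 2², 3², ….
Position 16 → stream A, term 11 = 22.
Term 17 comes from stream A (its 12th entry): 22.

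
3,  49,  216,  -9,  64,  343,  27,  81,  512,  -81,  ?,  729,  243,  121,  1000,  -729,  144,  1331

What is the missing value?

100

Split by position mod 3: positions 1, 4, 7, … form one track, and each other residue class forms its own.
Subsequence A: 3, -9, 27, -81, 243, -729. A geometric progression (common ratio -3).
Subsequence B: 49, 64, 81, ?, 121, 144. Consecutive squares n² from n = 7.
Subsequence C: 216, 343, 512, 729, 1000, 1331. Consecutive cubes n³ from n = 6.
Filling subsequence B at index 4 by its rule yields 100.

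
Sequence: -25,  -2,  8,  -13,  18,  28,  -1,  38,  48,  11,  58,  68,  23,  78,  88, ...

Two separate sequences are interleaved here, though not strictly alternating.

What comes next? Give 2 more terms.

35, 98

Reading positions in blocks of 3 reveals the pattern ABB — 2 tracks woven together.
Stream A = -25, -13, -1, 11, 23: arithmetic with common difference +12.
Stream B = -2, 8, 18, 28, 38, 48, 58, 68, 78, 88: adding 10 each time.
Position 16 falls in stream A as its term 6, giving 35.
Position 17 falls in stream B as its term 11, giving 98.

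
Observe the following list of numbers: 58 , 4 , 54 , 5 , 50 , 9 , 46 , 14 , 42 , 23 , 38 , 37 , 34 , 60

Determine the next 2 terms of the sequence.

Positions 1, 3, 5, … form one subsequence and positions 2, 4, 6, … form another.
Subsequence A: 58, 54, 50, 46, 42, 38, 34 (linear: a_n = 62 − 4·n).
Subsequence B: 4, 5, 9, 14, 23, 37, 60 (Fibonacci-style (each term is the sum of the two before it)).
The 15th slot belongs to subsequence A; its 8th term is 30.
Position 16 falls in subsequence B as its term 8, giving 97.

30, 97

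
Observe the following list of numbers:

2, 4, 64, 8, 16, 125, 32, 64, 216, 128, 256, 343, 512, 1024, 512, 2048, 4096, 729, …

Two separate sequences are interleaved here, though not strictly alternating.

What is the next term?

Positions follow the repeating pattern AAB; grouping by letter gives 2 tracks.
Stream A: 2, 4, 8, 16, 32, 64, 128, 256, 512, 1024, 2048, 4096. Powers of 2.
Stream B: 64, 125, 216, 343, 512, 729. Perfect cubes starting at 4³.
Term 19 comes from stream A (its 13th entry): 8192.

8192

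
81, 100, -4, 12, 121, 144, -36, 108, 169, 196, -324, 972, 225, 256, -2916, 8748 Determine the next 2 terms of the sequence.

289, 324

Positions follow the repeating pattern AABB; grouping by letter gives 2 tracks.
Subsequence A is 81, 100, 121, 144, 169, 196, 225, 256, which is consecutive squares n² from n = 9.
Subsequence B is -4, 12, -36, 108, -324, 972, -2916, 8748, which is geometric with ratio -3.
Position 17 → subsequence A, term 9 = 289.
Position 18 → subsequence A, term 10 = 324.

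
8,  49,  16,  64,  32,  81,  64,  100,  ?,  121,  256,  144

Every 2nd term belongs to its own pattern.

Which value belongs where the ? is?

128

Positions 1, 3, 5, … form one subsequence and positions 2, 4, 6, … form another.
Track A: 8, 16, 32, 64, ?, 256. Powers 2^3, 2^4, 2^5, ….
Track B: 49, 64, 81, 100, 121, 144. Perfect squares starting at 7².
The gap is track A's term 5; the rule gives 128.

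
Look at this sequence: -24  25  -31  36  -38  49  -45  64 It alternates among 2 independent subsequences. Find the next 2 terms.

-52, 81

Odd-indexed and even-indexed terms follow separate rules.
Stream A = -24, -31, -38, -45: arithmetic, step −7.
Stream B = 25, 36, 49, 64: perfect squares starting at 5².
Position 9 falls in stream A as its term 5, giving -52.
Position 10 → stream B, term 5 = 81.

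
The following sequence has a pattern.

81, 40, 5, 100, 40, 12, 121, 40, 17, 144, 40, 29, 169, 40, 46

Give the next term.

The terms cycle through 3 interleaved subsequences.
Track A: 81, 100, 121, 144, 169. Consecutive squares n² from n = 9.
Track B: 40, 40, 40, 40, 40. Always 40.
Track C: 5, 12, 17, 29, 46. Each term equals the sum of the previous two.
Term 16 comes from track A (its 6th entry): 196.

196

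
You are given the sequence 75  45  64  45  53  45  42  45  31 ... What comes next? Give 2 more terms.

Split by position mod 2 into 2 tracks.
Track A: 75, 64, 53, 42, 31. Arithmetic, step −11.
Track B: 45, 45, 45, 45. The constant sequence 45.
Term 10 comes from track B (its 5th entry): 45.
Term 11 comes from track A (its 6th entry): 20.

45, 20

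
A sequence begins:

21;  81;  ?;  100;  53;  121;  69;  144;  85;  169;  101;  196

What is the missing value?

The terms cycle through 2 interleaved subsequences.
Track A: 21, ?, 53, 69, 85, 101 — arithmetic with common difference +16.
Track B: 81, 100, 121, 144, 169, 196 — consecutive squares n² from n = 9.
Filling track A at index 2 by its rule yields 37.

37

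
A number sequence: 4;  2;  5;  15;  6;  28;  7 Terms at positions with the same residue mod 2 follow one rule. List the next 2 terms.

41, 8

Split by position mod 2 into 2 tracks.
Subsequence A is 4, 5, 6, 7, which is arithmetic with common difference +1.
Subsequence B is 2, 15, 28, which is arithmetic, step +13.
The 8th slot belongs to subsequence B; its 4th term is 41.
Term 9 comes from subsequence A (its 5th entry): 8.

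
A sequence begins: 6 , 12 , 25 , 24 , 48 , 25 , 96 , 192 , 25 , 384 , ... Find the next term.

Reading positions in blocks of 3 reveals the pattern AAB — 2 tracks woven together.
Subsequence A: 6, 12, 24, 48, 96, 192, 384. Multiplying by 2 each time.
Subsequence B: 25, 25, 25. Constant 25.
The 11th slot belongs to subsequence A; its 8th term is 768.

768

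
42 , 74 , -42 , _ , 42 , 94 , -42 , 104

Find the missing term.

Split by position mod 2 into 2 tracks.
Track A: 42, -42, 42, -42. Alternating ±42.
Track B: 74, ?, 94, 104. Adding 10 each time.
Filling track B at index 2 by its rule yields 84.

84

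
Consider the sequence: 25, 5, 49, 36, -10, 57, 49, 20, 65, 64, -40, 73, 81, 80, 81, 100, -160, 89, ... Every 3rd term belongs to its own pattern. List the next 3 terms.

The terms cycle through 3 interleaved subsequences.
Track A: 25, 36, 49, 64, 81, 100 (consecutive squares n² from n = 5).
Track B: 5, -10, 20, -40, 80, -160 (multiplying by -2 each time).
Track C: 49, 57, 65, 73, 81, 89 (arithmetic, step +8).
Position 19 falls in track A as its term 7, giving 121.
Position 20 → track B, term 7 = 320.
Position 21 falls in track C as its term 7, giving 97.

121, 320, 97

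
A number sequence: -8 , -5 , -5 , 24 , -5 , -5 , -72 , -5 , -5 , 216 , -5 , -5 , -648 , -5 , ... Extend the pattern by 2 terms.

-5, 1944

Reading positions in blocks of 3 reveals the pattern ABB — 2 tracks woven together.
Track A is -8, 24, -72, 216, -648, which is a geometric progression (common ratio -3).
Track B is -5, -5, -5, -5, -5, -5, -5, -5, -5, which is always -5.
Position 15 → track B, term 10 = -5.
Position 16 → track A, term 6 = 1944.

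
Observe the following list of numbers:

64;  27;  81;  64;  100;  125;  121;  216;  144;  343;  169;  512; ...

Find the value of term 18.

1331

Positions 1, 3, 5, … form one subsequence and positions 2, 4, 6, … form another.
Stream A: 64, 81, 100, 121, 144, 169 — consecutive squares n² from n = 8.
Stream B: 27, 64, 125, 216, 343, 512 — the cubes 3³, 4³, 5³, ….
The 18th slot belongs to stream B; its 9th term is 1331.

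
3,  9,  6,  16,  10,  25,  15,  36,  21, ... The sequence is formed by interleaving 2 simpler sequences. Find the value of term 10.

The terms cycle through 2 interleaved subsequences.
Track A: 3, 6, 10, 15, 21 (triangular numbers starting at T_2).
Track B: 9, 16, 25, 36 (consecutive squares n² from n = 3).
Position 10 → track B, term 5 = 49.

49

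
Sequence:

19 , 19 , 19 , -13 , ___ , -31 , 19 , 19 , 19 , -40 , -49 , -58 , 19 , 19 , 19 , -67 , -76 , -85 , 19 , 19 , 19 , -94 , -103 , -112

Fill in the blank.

Positions follow the repeating pattern AAABBB; grouping by letter gives 2 tracks.
Stream A is 19, 19, 19, 19, 19, 19, 19, 19, 19, 19, 19, 19, which is always 19.
Stream B is -13, ?, -31, -40, -49, -58, -67, -76, -85, -94, -103, -112, which is arithmetic with common difference −9.
So the missing entry in stream B is -22.

-22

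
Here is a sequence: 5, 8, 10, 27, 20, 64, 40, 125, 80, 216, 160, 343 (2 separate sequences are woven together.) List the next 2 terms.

320, 512

Taking every 2nd term gives 2 separate tracks.
Track A: 5, 10, 20, 40, 80, 160 — geometric, ×2 each step.
Track B: 8, 27, 64, 125, 216, 343 — the cubes 2³, 3³, 4³, ….
Position 13 falls in track A as its term 7, giving 320.
Position 14 → track B, term 7 = 512.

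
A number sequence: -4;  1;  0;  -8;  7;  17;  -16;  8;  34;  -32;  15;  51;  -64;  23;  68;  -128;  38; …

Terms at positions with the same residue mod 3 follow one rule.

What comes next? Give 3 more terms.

85, -256, 61

Read the sequence 3 terms at a time; column i is its own pattern.
Track A is -4, -8, -16, -32, -64, -128, which is geometric with ratio 2.
Track B is 1, 7, 8, 15, 23, 38, which is Fibonacci-style (each term is the sum of the two before it).
Track C is 0, 17, 34, 51, 68, which is linear: a_n = -17 + 17·n.
Position 18 falls in track C as its term 6, giving 85.
Position 19 → track A, term 7 = -256.
Term 20 comes from track B (its 7th entry): 61.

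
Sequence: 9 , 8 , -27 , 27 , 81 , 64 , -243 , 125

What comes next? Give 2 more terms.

729, 216

Taking every 2nd term gives 2 separate tracks.
Track A is 9, -27, 81, -243, which is a geometric progression (common ratio -3).
Track B is 8, 27, 64, 125, which is the cubes 2³, 3³, 4³, ….
The 9th slot belongs to track A; its 5th term is 729.
Position 10 falls in track B as its term 5, giving 216.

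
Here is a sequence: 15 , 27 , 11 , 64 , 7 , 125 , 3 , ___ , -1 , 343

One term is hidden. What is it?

216

Taking every 2nd term gives 2 separate tracks.
Stream A: 15, 11, 7, 3, -1. Arithmetic, step −4.
Stream B: 27, 64, 125, ?, 343. Perfect cubes starting at 3³.
The gap is stream B's term 4; the rule gives 216.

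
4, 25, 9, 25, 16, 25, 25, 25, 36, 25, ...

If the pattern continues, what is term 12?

Taking every 2nd term gives 2 separate tracks.
Track A: 4, 9, 16, 25, 36 — consecutive squares n² from n = 2.
Track B: 25, 25, 25, 25, 25 — constant 25.
Term 12 comes from track B (its 6th entry): 25.

25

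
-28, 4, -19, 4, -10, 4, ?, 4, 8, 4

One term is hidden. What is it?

-1

Taking every 2nd term gives 2 separate tracks.
Subsequence A is -28, -19, -10, ?, 8, which is arithmetic with common difference +9.
Subsequence B is 4, 4, 4, 4, 4, which is always 4.
Filling subsequence A at index 4 by its rule yields -1.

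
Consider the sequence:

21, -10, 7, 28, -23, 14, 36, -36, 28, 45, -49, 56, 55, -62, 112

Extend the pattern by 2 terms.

Split by position mod 3 into 3 tracks.
Track A = 21, 28, 36, 45, 55: the triangular numbers T_6, T_7, ….
Track B = -10, -23, -36, -49, -62: subtracting 13 each time.
Track C = 7, 14, 28, 56, 112: a geometric progression (common ratio 2).
Term 16 comes from track A (its 6th entry): 66.
Term 17 comes from track B (its 6th entry): -75.

66, -75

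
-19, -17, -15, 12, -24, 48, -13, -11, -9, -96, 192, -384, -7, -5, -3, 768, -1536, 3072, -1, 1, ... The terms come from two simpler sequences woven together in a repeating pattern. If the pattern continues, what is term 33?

Reading positions in blocks of 6 reveals the pattern AAABBB — 2 tracks woven together.
Track A: -19, -17, -15, -13, -11, -9, -7, -5, -3, -1, 1. Adding 2 each time.
Track B: 12, -24, 48, -96, 192, -384, 768, -1536, 3072. A geometric progression (common ratio -2).
Position 33 falls in track A as its term 18, giving 15.

15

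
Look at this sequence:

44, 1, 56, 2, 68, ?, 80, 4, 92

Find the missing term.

3

The terms cycle through 2 interleaved subsequences.
Track A: 44, 56, 68, 80, 92 — arithmetic, step +12.
Track B: 1, 2, ?, 4 — adding 1 each time.
Track B's pattern makes the blank 3.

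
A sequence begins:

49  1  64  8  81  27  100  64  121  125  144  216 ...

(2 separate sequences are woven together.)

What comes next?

The terms cycle through 2 interleaved subsequences.
Subsequence A: 49, 64, 81, 100, 121, 144 — consecutive squares n² from n = 7.
Subsequence B: 1, 8, 27, 64, 125, 216 — consecutive cubes n³ from n = 1.
Position 13 falls in subsequence A as its term 7, giving 169.

169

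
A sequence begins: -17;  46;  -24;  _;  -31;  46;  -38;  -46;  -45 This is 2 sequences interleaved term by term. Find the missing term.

Split by position mod 2 into 2 tracks.
Subsequence A is -17, -24, -31, -38, -45, which is subtracting 7 each time.
Subsequence B is 46, ?, 46, -46, which is oscillating between 46 and -46.
Subsequence B's pattern makes the blank -46.

-46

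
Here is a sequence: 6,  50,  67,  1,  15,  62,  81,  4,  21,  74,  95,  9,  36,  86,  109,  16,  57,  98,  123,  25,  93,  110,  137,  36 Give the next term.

Split by position mod 4: positions 1, 5, 9, … form one track, and each other residue class forms its own.
Track A is 6, 15, 21, 36, 57, 93, which is a Fibonacci-like recurrence a_n = a_{n-1} + a_{n-2}.
Track B is 50, 62, 74, 86, 98, 110, which is arithmetic with common difference +12.
Track C is 67, 81, 95, 109, 123, 137, which is arithmetic with common difference +14.
Track D is 1, 4, 9, 16, 25, 36, which is the squares 1², 2², 3², ….
Position 25 → track A, term 7 = 150.

150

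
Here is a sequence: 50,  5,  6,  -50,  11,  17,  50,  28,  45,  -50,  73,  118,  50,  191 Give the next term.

Reading positions in blocks of 3 reveals the pattern ABB — 2 tracks woven together.
Track A is 50, -50, 50, -50, 50, which is oscillating between 50 and -50.
Track B is 5, 6, 11, 17, 28, 45, 73, 118, 191, which is a Fibonacci-like recurrence a_n = a_{n-1} + a_{n-2}.
Position 15 falls in track B as its term 10, giving 309.

309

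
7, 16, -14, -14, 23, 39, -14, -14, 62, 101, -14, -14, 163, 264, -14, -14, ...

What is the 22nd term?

Positions follow the repeating pattern AABB; grouping by letter gives 2 tracks.
Subsequence A is 7, 16, 23, 39, 62, 101, 163, 264, which is each term equals the sum of the previous two.
Subsequence B is -14, -14, -14, -14, -14, -14, -14, -14, which is constant -14.
Position 22 → subsequence A, term 12 = 1809.

1809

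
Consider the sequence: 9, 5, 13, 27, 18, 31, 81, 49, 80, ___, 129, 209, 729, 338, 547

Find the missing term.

243

The slot pattern repeats as ABB (period 3), so there are 2 interleaved tracks.
Track A = 9, 27, 81, ?, 729: geometric with ratio 3.
Track B = 5, 13, 18, 31, 49, 80, 129, 209, 338, 547: Fibonacci-style (each term is the sum of the two before it).
The gap is track A's term 4; the rule gives 243.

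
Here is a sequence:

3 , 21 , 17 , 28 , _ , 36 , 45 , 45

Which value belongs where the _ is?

The terms cycle through 2 interleaved subsequences.
Subsequence A is 3, 17, ?, 45, which is arithmetic with common difference +14.
Subsequence B is 21, 28, 36, 45, which is triangular numbers n(n+1)/2 for n = 6, 7, ….
Filling subsequence A at index 3 by its rule yields 31.

31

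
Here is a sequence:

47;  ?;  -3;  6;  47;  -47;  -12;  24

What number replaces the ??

Positions follow the repeating pattern AABB; grouping by letter gives 2 tracks.
Track A: 47, ?, 47, -47 — oscillating between 47 and -47.
Track B: -3, 6, -12, 24 — a geometric progression (common ratio -2).
The gap is track A's term 2; the rule gives -47.

-47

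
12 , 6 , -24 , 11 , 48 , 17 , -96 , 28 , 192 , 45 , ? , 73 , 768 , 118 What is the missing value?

-384

Positions 1, 3, 5, … form one subsequence and positions 2, 4, 6, … form another.
Track A is 12, -24, 48, -96, 192, ?, 768, which is a geometric progression (common ratio -2).
Track B is 6, 11, 17, 28, 45, 73, 118, which is a Fibonacci-like recurrence a_n = a_{n-1} + a_{n-2}.
So the missing entry in track A is -384.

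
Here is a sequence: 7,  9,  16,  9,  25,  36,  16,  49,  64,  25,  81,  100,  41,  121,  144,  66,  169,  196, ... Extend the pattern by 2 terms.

Reading positions in blocks of 3 reveals the pattern ABB — 2 tracks woven together.
Stream A = 7, 9, 16, 25, 41, 66: each term equals the sum of the previous two.
Stream B = 9, 16, 25, 36, 49, 64, 81, 100, 121, 144, 169, 196: consecutive squares n² from n = 3.
Position 19 → stream A, term 7 = 107.
Position 20 → stream B, term 13 = 225.

107, 225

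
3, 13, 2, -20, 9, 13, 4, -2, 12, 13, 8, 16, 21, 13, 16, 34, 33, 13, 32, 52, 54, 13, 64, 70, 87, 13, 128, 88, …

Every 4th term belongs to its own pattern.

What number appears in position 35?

The terms cycle through 4 interleaved subsequences.
Subsequence A = 3, 9, 12, 21, 33, 54, 87: each term equals the sum of the previous two.
Subsequence B = 13, 13, 13, 13, 13, 13, 13: always 13.
Subsequence C = 2, 4, 8, 16, 32, 64, 128: successive powers of 2.
Subsequence D = -20, -2, 16, 34, 52, 70, 88: arithmetic with common difference +18.
Position 35 falls in subsequence C as its term 9, giving 512.

512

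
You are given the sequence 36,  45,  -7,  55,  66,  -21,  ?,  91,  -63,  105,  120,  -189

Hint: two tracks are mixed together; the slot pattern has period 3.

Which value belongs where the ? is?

78

The slot pattern repeats as AAB (period 3), so there are 2 interleaved tracks.
Track A = 36, 45, 55, 66, ?, 91, 105, 120: triangular numbers n(n+1)/2 for n = 8, 9, ….
Track B = -7, -21, -63, -189: geometric with ratio 3.
So the missing entry in track A is 78.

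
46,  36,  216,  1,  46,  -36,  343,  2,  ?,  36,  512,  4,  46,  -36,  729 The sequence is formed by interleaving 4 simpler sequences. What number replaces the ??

46

The terms cycle through 4 interleaved subsequences.
Track A: 46, 46, ?, 46 — constant 46.
Track B: 36, -36, 36, -36 — the oscillation 36·(−1)^(n+1).
Track C: 216, 343, 512, 729 — perfect cubes starting at 6³.
Track D: 1, 2, 4 — powers of 2.
Filling track A at index 3 by its rule yields 46.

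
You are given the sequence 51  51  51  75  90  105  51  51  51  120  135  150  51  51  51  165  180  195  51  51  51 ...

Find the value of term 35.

315

Reading positions in blocks of 6 reveals the pattern AAABBB — 2 tracks woven together.
Track A: 51, 51, 51, 51, 51, 51, 51, 51, 51, 51, 51, 51. Constant 51.
Track B: 75, 90, 105, 120, 135, 150, 165, 180, 195. Arithmetic, step +15.
Term 35 comes from track B (its 17th entry): 315.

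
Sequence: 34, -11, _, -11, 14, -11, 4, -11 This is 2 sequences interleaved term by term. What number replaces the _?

24

Positions 1, 3, 5, … form one subsequence and positions 2, 4, 6, … form another.
Track A: 34, ?, 14, 4. Arithmetic with common difference −10.
Track B: -11, -11, -11, -11. The constant sequence -11.
Filling track A at index 2 by its rule yields 24.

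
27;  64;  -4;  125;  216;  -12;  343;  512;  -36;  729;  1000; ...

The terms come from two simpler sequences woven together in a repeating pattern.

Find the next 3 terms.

Positions follow the repeating pattern AAB; grouping by letter gives 2 tracks.
Track A: 27, 64, 125, 216, 343, 512, 729, 1000. Perfect cubes starting at 3³.
Track B: -4, -12, -36. Geometric, ×3 each step.
Position 12 → track B, term 4 = -108.
The 13th slot belongs to track A; its 9th term is 1331.
Position 14 → track A, term 10 = 1728.

-108, 1331, 1728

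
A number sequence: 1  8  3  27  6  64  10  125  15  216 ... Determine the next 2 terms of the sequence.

Odd-indexed and even-indexed terms follow separate rules.
Track A: 1, 3, 6, 10, 15 (triangular numbers n(n+1)/2 for n = 1, 2, …).
Track B: 8, 27, 64, 125, 216 (consecutive cubes n³ from n = 2).
Position 11 → track A, term 6 = 21.
Term 12 comes from track B (its 6th entry): 343.

21, 343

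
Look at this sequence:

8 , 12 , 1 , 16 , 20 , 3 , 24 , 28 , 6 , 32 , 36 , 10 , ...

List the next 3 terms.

40, 44, 15

Positions follow the repeating pattern AAB; grouping by letter gives 2 tracks.
Subsequence A is 8, 12, 16, 20, 24, 28, 32, 36, which is arithmetic with common difference +4.
Subsequence B is 1, 3, 6, 10, which is triangular numbers n(n+1)/2 for n = 1, 2, ….
The 13th slot belongs to subsequence A; its 9th term is 40.
The 14th slot belongs to subsequence A; its 10th term is 44.
Position 15 → subsequence B, term 5 = 15.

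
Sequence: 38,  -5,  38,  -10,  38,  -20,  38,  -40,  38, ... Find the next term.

Odd-indexed and even-indexed terms follow separate rules.
Subsequence A: 38, 38, 38, 38, 38 (the constant sequence 38).
Subsequence B: -5, -10, -20, -40 (geometric, ×2 each step).
Term 10 comes from subsequence B (its 5th entry): -80.

-80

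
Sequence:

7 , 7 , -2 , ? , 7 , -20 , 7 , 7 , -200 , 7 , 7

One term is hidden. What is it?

7

Reading positions in blocks of 3 reveals the pattern AAB — 2 tracks woven together.
Track A = 7, 7, ?, 7, 7, 7, 7, 7: always 7.
Track B = -2, -20, -200: geometric with ratio 10.
The gap is track A's term 3; the rule gives 7.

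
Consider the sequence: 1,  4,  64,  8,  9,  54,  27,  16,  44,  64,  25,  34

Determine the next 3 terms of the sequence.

Read the sequence 3 terms at a time; column i is its own pattern.
Track A: 1, 8, 27, 64 — consecutive cubes n³ from n = 1.
Track B: 4, 9, 16, 25 — consecutive squares n² from n = 2.
Track C: 64, 54, 44, 34 — arithmetic with common difference −10.
The 13th slot belongs to track A; its 5th term is 125.
Position 14 → track B, term 5 = 36.
Position 15 → track C, term 5 = 24.

125, 36, 24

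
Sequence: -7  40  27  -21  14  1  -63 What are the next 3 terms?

-12, -25, -189

Positions follow the repeating pattern ABB; grouping by letter gives 2 tracks.
Track A: -7, -21, -63 — geometric, ×3 each step.
Track B: 40, 27, 14, 1 — subtracting 13 each time.
Position 8 → track B, term 5 = -12.
The 9th slot belongs to track B; its 6th term is -25.
The 10th slot belongs to track A; its 4th term is -189.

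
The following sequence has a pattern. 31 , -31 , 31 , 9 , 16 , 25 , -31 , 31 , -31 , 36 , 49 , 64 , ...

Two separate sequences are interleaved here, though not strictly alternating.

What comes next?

Positions follow the repeating pattern AAABBB; grouping by letter gives 2 tracks.
Track A: 31, -31, 31, -31, 31, -31 — the oscillation 31·(−1)^(n+1).
Track B: 9, 16, 25, 36, 49, 64 — consecutive squares n² from n = 3.
Term 13 comes from track A (its 7th entry): 31.

31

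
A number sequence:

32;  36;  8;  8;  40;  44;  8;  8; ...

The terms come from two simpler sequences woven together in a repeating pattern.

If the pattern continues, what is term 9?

48

Reading positions in blocks of 4 reveals the pattern AABB — 2 tracks woven together.
Subsequence A: 32, 36, 40, 44 (adding 4 each time).
Subsequence B: 8, 8, 8, 8 (always 8).
Position 9 falls in subsequence A as its term 5, giving 48.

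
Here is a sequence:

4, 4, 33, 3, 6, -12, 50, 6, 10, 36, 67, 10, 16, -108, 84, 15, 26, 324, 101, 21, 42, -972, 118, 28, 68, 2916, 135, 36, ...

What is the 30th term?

-8748

Taking every 4th term gives 4 separate tracks.
Stream A: 4, 6, 10, 16, 26, 42, 68 — Fibonacci-style (each term is the sum of the two before it).
Stream B: 4, -12, 36, -108, 324, -972, 2916 — multiplying by -3 each time.
Stream C: 33, 50, 67, 84, 101, 118, 135 — linear: a_n = 16 + 17·n.
Stream D: 3, 6, 10, 15, 21, 28, 36 — triangular numbers n(n+1)/2 for n = 2, 3, ….
The 30th slot belongs to stream B; its 8th term is -8748.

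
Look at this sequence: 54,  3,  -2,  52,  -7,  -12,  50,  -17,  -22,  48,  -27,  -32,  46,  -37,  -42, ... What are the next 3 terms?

Reading positions in blocks of 3 reveals the pattern ABB — 2 tracks woven together.
Subsequence A: 54, 52, 50, 48, 46 (linear: a_n = 56 − 2·n).
Subsequence B: 3, -2, -7, -12, -17, -22, -27, -32, -37, -42 (subtracting 5 each time).
Position 16 falls in subsequence A as its term 6, giving 44.
Position 17 → subsequence B, term 11 = -47.
Position 18 falls in subsequence B as its term 12, giving -52.

44, -47, -52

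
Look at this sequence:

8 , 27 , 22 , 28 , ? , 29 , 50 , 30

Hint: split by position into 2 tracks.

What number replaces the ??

Odd-indexed and even-indexed terms follow separate rules.
Subsequence A = 8, 22, ?, 50: adding 14 each time.
Subsequence B = 27, 28, 29, 30: arithmetic with common difference +1.
So the missing entry in subsequence A is 36.

36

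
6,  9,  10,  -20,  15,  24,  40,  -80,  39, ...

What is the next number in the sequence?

63

The slot pattern repeats as AABB (period 4), so there are 2 interleaved tracks.
Stream A: 6, 9, 15, 24, 39 (Fibonacci-style (each term is the sum of the two before it)).
Stream B: 10, -20, 40, -80 (geometric, ×-2 each step).
Term 10 comes from stream A (its 6th entry): 63.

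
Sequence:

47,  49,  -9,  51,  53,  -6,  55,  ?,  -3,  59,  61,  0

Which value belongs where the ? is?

Reading positions in blocks of 3 reveals the pattern AAB — 2 tracks woven together.
Stream A: 47, 49, 51, 53, 55, ?, 59, 61. Linear: a_n = 45 + 2·n.
Stream B: -9, -6, -3, 0. Linear: a_n = -12 + 3·n.
Filling stream A at index 6 by its rule yields 57.

57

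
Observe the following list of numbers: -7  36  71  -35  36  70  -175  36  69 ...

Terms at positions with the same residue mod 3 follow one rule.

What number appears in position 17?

Split by position mod 3 into 3 tracks.
Subsequence A: -7, -35, -175 (geometric, ×5 each step).
Subsequence B: 36, 36, 36 (always 36).
Subsequence C: 71, 70, 69 (linear: a_n = 72 − n).
The 17th slot belongs to subsequence B; its 6th term is 36.

36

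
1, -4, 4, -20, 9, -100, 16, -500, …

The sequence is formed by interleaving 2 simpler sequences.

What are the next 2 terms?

25, -2500

Odd-indexed and even-indexed terms follow separate rules.
Track A: 1, 4, 9, 16 — consecutive squares n² from n = 1.
Track B: -4, -20, -100, -500 — geometric, ×5 each step.
Position 9 falls in track A as its term 5, giving 25.
Position 10 falls in track B as its term 5, giving -2500.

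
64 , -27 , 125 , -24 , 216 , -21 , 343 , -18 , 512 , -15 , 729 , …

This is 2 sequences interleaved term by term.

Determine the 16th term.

-6

The terms cycle through 2 interleaved subsequences.
Stream A: 64, 125, 216, 343, 512, 729. Perfect cubes starting at 4³.
Stream B: -27, -24, -21, -18, -15. Arithmetic with common difference +3.
Position 16 falls in stream B as its term 8, giving -6.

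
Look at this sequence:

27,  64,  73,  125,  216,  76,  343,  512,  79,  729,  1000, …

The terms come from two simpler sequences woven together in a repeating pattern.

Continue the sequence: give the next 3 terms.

Reading positions in blocks of 3 reveals the pattern AAB — 2 tracks woven together.
Track A: 27, 64, 125, 216, 343, 512, 729, 1000 — the cubes 3³, 4³, 5³, ….
Track B: 73, 76, 79 — adding 3 each time.
Position 12 → track B, term 4 = 82.
Position 13 → track A, term 9 = 1331.
The 14th slot belongs to track A; its 10th term is 1728.

82, 1331, 1728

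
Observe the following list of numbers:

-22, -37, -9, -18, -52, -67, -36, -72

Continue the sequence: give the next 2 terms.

Positions follow the repeating pattern AABB; grouping by letter gives 2 tracks.
Subsequence A is -22, -37, -52, -67, which is arithmetic, step −15.
Subsequence B is -9, -18, -36, -72, which is a geometric progression (common ratio 2).
Term 9 comes from subsequence A (its 5th entry): -82.
The 10th slot belongs to subsequence A; its 6th term is -97.

-82, -97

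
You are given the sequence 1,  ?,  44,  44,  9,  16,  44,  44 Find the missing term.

The slot pattern repeats as AABB (period 4), so there are 2 interleaved tracks.
Stream A: 1, ?, 9, 16. Consecutive squares n² from n = 1.
Stream B: 44, 44, 44, 44. Constant 44.
The gap is stream A's term 2; the rule gives 4.

4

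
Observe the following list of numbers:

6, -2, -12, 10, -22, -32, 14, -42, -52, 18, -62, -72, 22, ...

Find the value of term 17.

Reading positions in blocks of 3 reveals the pattern ABB — 2 tracks woven together.
Stream A: 6, 10, 14, 18, 22 — arithmetic with common difference +4.
Stream B: -2, -12, -22, -32, -42, -52, -62, -72 — subtracting 10 each time.
The 17th slot belongs to stream B; its 11th term is -102.

-102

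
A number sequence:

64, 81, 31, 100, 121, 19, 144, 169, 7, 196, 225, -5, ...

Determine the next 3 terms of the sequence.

Positions follow the repeating pattern AAB; grouping by letter gives 2 tracks.
Track A is 64, 81, 100, 121, 144, 169, 196, 225, which is perfect squares starting at 8².
Track B is 31, 19, 7, -5, which is subtracting 12 each time.
Position 13 falls in track A as its term 9, giving 256.
Term 14 comes from track A (its 10th entry): 289.
Position 15 → track B, term 5 = -17.

256, 289, -17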